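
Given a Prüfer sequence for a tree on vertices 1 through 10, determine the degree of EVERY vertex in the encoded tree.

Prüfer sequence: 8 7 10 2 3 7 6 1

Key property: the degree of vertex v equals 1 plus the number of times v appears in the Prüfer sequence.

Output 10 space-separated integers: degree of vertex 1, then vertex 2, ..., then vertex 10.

Answer: 2 2 2 1 1 2 3 2 1 2

Derivation:
p_1 = 8: count[8] becomes 1
p_2 = 7: count[7] becomes 1
p_3 = 10: count[10] becomes 1
p_4 = 2: count[2] becomes 1
p_5 = 3: count[3] becomes 1
p_6 = 7: count[7] becomes 2
p_7 = 6: count[6] becomes 1
p_8 = 1: count[1] becomes 1
Degrees (1 + count): deg[1]=1+1=2, deg[2]=1+1=2, deg[3]=1+1=2, deg[4]=1+0=1, deg[5]=1+0=1, deg[6]=1+1=2, deg[7]=1+2=3, deg[8]=1+1=2, deg[9]=1+0=1, deg[10]=1+1=2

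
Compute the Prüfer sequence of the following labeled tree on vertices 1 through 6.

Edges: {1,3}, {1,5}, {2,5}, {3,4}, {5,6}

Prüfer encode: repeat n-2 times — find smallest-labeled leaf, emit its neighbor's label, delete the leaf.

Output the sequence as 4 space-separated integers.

Step 1: leaves = {2,4,6}. Remove smallest leaf 2, emit neighbor 5.
Step 2: leaves = {4,6}. Remove smallest leaf 4, emit neighbor 3.
Step 3: leaves = {3,6}. Remove smallest leaf 3, emit neighbor 1.
Step 4: leaves = {1,6}. Remove smallest leaf 1, emit neighbor 5.
Done: 2 vertices remain (5, 6). Sequence = [5 3 1 5]

Answer: 5 3 1 5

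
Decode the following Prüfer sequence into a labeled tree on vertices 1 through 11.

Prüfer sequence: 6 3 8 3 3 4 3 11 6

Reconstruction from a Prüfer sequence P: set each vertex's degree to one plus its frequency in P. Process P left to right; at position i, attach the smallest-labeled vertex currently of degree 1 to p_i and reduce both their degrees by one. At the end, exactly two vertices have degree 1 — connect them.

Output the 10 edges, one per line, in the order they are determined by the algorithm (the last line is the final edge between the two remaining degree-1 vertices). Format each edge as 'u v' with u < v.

Answer: 1 6
2 3
5 8
3 7
3 8
4 9
3 4
3 11
6 10
6 11

Derivation:
Initial degrees: {1:1, 2:1, 3:5, 4:2, 5:1, 6:3, 7:1, 8:2, 9:1, 10:1, 11:2}
Step 1: smallest deg-1 vertex = 1, p_1 = 6. Add edge {1,6}. Now deg[1]=0, deg[6]=2.
Step 2: smallest deg-1 vertex = 2, p_2 = 3. Add edge {2,3}. Now deg[2]=0, deg[3]=4.
Step 3: smallest deg-1 vertex = 5, p_3 = 8. Add edge {5,8}. Now deg[5]=0, deg[8]=1.
Step 4: smallest deg-1 vertex = 7, p_4 = 3. Add edge {3,7}. Now deg[7]=0, deg[3]=3.
Step 5: smallest deg-1 vertex = 8, p_5 = 3. Add edge {3,8}. Now deg[8]=0, deg[3]=2.
Step 6: smallest deg-1 vertex = 9, p_6 = 4. Add edge {4,9}. Now deg[9]=0, deg[4]=1.
Step 7: smallest deg-1 vertex = 4, p_7 = 3. Add edge {3,4}. Now deg[4]=0, deg[3]=1.
Step 8: smallest deg-1 vertex = 3, p_8 = 11. Add edge {3,11}. Now deg[3]=0, deg[11]=1.
Step 9: smallest deg-1 vertex = 10, p_9 = 6. Add edge {6,10}. Now deg[10]=0, deg[6]=1.
Final: two remaining deg-1 vertices are 6, 11. Add edge {6,11}.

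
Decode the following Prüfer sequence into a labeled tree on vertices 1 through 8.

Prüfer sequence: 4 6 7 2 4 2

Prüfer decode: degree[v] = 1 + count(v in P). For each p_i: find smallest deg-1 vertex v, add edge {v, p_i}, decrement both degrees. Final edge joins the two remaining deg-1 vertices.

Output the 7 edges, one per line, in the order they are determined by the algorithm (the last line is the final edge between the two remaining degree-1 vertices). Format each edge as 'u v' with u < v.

Answer: 1 4
3 6
5 7
2 6
4 7
2 4
2 8

Derivation:
Initial degrees: {1:1, 2:3, 3:1, 4:3, 5:1, 6:2, 7:2, 8:1}
Step 1: smallest deg-1 vertex = 1, p_1 = 4. Add edge {1,4}. Now deg[1]=0, deg[4]=2.
Step 2: smallest deg-1 vertex = 3, p_2 = 6. Add edge {3,6}. Now deg[3]=0, deg[6]=1.
Step 3: smallest deg-1 vertex = 5, p_3 = 7. Add edge {5,7}. Now deg[5]=0, deg[7]=1.
Step 4: smallest deg-1 vertex = 6, p_4 = 2. Add edge {2,6}. Now deg[6]=0, deg[2]=2.
Step 5: smallest deg-1 vertex = 7, p_5 = 4. Add edge {4,7}. Now deg[7]=0, deg[4]=1.
Step 6: smallest deg-1 vertex = 4, p_6 = 2. Add edge {2,4}. Now deg[4]=0, deg[2]=1.
Final: two remaining deg-1 vertices are 2, 8. Add edge {2,8}.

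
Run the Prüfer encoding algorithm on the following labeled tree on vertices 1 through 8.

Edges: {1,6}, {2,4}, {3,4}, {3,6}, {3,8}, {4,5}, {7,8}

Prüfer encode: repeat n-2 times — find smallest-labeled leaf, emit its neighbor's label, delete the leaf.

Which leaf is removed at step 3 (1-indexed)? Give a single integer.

Answer: 5

Derivation:
Step 1: current leaves = {1,2,5,7}. Remove leaf 1 (neighbor: 6).
Step 2: current leaves = {2,5,6,7}. Remove leaf 2 (neighbor: 4).
Step 3: current leaves = {5,6,7}. Remove leaf 5 (neighbor: 4).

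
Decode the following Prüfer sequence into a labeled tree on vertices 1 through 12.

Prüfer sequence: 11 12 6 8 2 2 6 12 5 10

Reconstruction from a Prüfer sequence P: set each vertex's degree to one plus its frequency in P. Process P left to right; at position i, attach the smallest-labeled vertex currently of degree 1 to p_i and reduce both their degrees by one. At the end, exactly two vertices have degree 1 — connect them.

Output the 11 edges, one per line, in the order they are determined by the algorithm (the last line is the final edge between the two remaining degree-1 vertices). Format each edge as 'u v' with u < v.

Answer: 1 11
3 12
4 6
7 8
2 8
2 9
2 6
6 12
5 11
5 10
10 12

Derivation:
Initial degrees: {1:1, 2:3, 3:1, 4:1, 5:2, 6:3, 7:1, 8:2, 9:1, 10:2, 11:2, 12:3}
Step 1: smallest deg-1 vertex = 1, p_1 = 11. Add edge {1,11}. Now deg[1]=0, deg[11]=1.
Step 2: smallest deg-1 vertex = 3, p_2 = 12. Add edge {3,12}. Now deg[3]=0, deg[12]=2.
Step 3: smallest deg-1 vertex = 4, p_3 = 6. Add edge {4,6}. Now deg[4]=0, deg[6]=2.
Step 4: smallest deg-1 vertex = 7, p_4 = 8. Add edge {7,8}. Now deg[7]=0, deg[8]=1.
Step 5: smallest deg-1 vertex = 8, p_5 = 2. Add edge {2,8}. Now deg[8]=0, deg[2]=2.
Step 6: smallest deg-1 vertex = 9, p_6 = 2. Add edge {2,9}. Now deg[9]=0, deg[2]=1.
Step 7: smallest deg-1 vertex = 2, p_7 = 6. Add edge {2,6}. Now deg[2]=0, deg[6]=1.
Step 8: smallest deg-1 vertex = 6, p_8 = 12. Add edge {6,12}. Now deg[6]=0, deg[12]=1.
Step 9: smallest deg-1 vertex = 11, p_9 = 5. Add edge {5,11}. Now deg[11]=0, deg[5]=1.
Step 10: smallest deg-1 vertex = 5, p_10 = 10. Add edge {5,10}. Now deg[5]=0, deg[10]=1.
Final: two remaining deg-1 vertices are 10, 12. Add edge {10,12}.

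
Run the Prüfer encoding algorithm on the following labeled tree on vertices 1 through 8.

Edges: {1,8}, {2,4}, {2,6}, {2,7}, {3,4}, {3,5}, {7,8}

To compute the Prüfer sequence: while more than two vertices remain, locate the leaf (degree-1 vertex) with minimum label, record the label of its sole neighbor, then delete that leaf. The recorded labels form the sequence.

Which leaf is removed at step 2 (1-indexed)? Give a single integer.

Answer: 5

Derivation:
Step 1: current leaves = {1,5,6}. Remove leaf 1 (neighbor: 8).
Step 2: current leaves = {5,6,8}. Remove leaf 5 (neighbor: 3).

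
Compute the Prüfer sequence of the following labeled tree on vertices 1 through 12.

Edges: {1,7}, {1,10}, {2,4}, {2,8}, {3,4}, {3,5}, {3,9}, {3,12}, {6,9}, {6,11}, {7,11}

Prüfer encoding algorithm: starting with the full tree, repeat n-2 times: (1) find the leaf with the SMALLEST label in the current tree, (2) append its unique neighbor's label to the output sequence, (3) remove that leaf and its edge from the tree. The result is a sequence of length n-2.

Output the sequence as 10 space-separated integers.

Step 1: leaves = {5,8,10,12}. Remove smallest leaf 5, emit neighbor 3.
Step 2: leaves = {8,10,12}. Remove smallest leaf 8, emit neighbor 2.
Step 3: leaves = {2,10,12}. Remove smallest leaf 2, emit neighbor 4.
Step 4: leaves = {4,10,12}. Remove smallest leaf 4, emit neighbor 3.
Step 5: leaves = {10,12}. Remove smallest leaf 10, emit neighbor 1.
Step 6: leaves = {1,12}. Remove smallest leaf 1, emit neighbor 7.
Step 7: leaves = {7,12}. Remove smallest leaf 7, emit neighbor 11.
Step 8: leaves = {11,12}. Remove smallest leaf 11, emit neighbor 6.
Step 9: leaves = {6,12}. Remove smallest leaf 6, emit neighbor 9.
Step 10: leaves = {9,12}. Remove smallest leaf 9, emit neighbor 3.
Done: 2 vertices remain (3, 12). Sequence = [3 2 4 3 1 7 11 6 9 3]

Answer: 3 2 4 3 1 7 11 6 9 3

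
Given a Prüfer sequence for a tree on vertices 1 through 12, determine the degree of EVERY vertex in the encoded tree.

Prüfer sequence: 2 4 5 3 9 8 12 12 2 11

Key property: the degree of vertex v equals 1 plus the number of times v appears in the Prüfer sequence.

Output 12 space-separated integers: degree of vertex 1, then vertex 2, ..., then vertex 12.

p_1 = 2: count[2] becomes 1
p_2 = 4: count[4] becomes 1
p_3 = 5: count[5] becomes 1
p_4 = 3: count[3] becomes 1
p_5 = 9: count[9] becomes 1
p_6 = 8: count[8] becomes 1
p_7 = 12: count[12] becomes 1
p_8 = 12: count[12] becomes 2
p_9 = 2: count[2] becomes 2
p_10 = 11: count[11] becomes 1
Degrees (1 + count): deg[1]=1+0=1, deg[2]=1+2=3, deg[3]=1+1=2, deg[4]=1+1=2, deg[5]=1+1=2, deg[6]=1+0=1, deg[7]=1+0=1, deg[8]=1+1=2, deg[9]=1+1=2, deg[10]=1+0=1, deg[11]=1+1=2, deg[12]=1+2=3

Answer: 1 3 2 2 2 1 1 2 2 1 2 3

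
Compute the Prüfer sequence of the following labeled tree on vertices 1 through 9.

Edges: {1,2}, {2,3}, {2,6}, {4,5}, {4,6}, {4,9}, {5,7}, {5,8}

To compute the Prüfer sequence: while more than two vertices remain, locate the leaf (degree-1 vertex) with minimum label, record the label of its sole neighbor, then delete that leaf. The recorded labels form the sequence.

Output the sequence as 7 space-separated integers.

Step 1: leaves = {1,3,7,8,9}. Remove smallest leaf 1, emit neighbor 2.
Step 2: leaves = {3,7,8,9}. Remove smallest leaf 3, emit neighbor 2.
Step 3: leaves = {2,7,8,9}. Remove smallest leaf 2, emit neighbor 6.
Step 4: leaves = {6,7,8,9}. Remove smallest leaf 6, emit neighbor 4.
Step 5: leaves = {7,8,9}. Remove smallest leaf 7, emit neighbor 5.
Step 6: leaves = {8,9}. Remove smallest leaf 8, emit neighbor 5.
Step 7: leaves = {5,9}. Remove smallest leaf 5, emit neighbor 4.
Done: 2 vertices remain (4, 9). Sequence = [2 2 6 4 5 5 4]

Answer: 2 2 6 4 5 5 4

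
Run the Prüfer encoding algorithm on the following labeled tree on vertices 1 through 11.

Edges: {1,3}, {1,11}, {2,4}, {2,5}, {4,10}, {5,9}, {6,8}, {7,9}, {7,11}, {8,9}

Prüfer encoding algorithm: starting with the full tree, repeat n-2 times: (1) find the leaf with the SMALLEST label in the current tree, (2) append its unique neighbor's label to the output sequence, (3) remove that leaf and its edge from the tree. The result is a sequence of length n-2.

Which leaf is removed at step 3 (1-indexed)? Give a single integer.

Step 1: current leaves = {3,6,10}. Remove leaf 3 (neighbor: 1).
Step 2: current leaves = {1,6,10}. Remove leaf 1 (neighbor: 11).
Step 3: current leaves = {6,10,11}. Remove leaf 6 (neighbor: 8).

Answer: 6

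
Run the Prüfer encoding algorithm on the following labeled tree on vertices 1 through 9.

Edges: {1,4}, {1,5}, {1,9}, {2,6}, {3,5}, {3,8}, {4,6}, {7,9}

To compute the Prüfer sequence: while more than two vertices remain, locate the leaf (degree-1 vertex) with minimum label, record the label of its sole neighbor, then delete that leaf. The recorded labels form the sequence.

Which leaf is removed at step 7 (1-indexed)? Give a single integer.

Answer: 5

Derivation:
Step 1: current leaves = {2,7,8}. Remove leaf 2 (neighbor: 6).
Step 2: current leaves = {6,7,8}. Remove leaf 6 (neighbor: 4).
Step 3: current leaves = {4,7,8}. Remove leaf 4 (neighbor: 1).
Step 4: current leaves = {7,8}. Remove leaf 7 (neighbor: 9).
Step 5: current leaves = {8,9}. Remove leaf 8 (neighbor: 3).
Step 6: current leaves = {3,9}. Remove leaf 3 (neighbor: 5).
Step 7: current leaves = {5,9}. Remove leaf 5 (neighbor: 1).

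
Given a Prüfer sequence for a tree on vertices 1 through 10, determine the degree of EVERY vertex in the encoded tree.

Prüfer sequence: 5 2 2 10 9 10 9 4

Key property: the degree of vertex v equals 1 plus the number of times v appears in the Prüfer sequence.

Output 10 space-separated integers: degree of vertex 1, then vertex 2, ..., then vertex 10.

Answer: 1 3 1 2 2 1 1 1 3 3

Derivation:
p_1 = 5: count[5] becomes 1
p_2 = 2: count[2] becomes 1
p_3 = 2: count[2] becomes 2
p_4 = 10: count[10] becomes 1
p_5 = 9: count[9] becomes 1
p_6 = 10: count[10] becomes 2
p_7 = 9: count[9] becomes 2
p_8 = 4: count[4] becomes 1
Degrees (1 + count): deg[1]=1+0=1, deg[2]=1+2=3, deg[3]=1+0=1, deg[4]=1+1=2, deg[5]=1+1=2, deg[6]=1+0=1, deg[7]=1+0=1, deg[8]=1+0=1, deg[9]=1+2=3, deg[10]=1+2=3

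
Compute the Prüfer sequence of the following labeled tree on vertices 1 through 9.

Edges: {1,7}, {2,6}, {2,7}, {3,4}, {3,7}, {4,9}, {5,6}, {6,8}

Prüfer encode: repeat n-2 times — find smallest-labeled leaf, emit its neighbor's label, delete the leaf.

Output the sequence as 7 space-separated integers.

Step 1: leaves = {1,5,8,9}. Remove smallest leaf 1, emit neighbor 7.
Step 2: leaves = {5,8,9}. Remove smallest leaf 5, emit neighbor 6.
Step 3: leaves = {8,9}. Remove smallest leaf 8, emit neighbor 6.
Step 4: leaves = {6,9}. Remove smallest leaf 6, emit neighbor 2.
Step 5: leaves = {2,9}. Remove smallest leaf 2, emit neighbor 7.
Step 6: leaves = {7,9}. Remove smallest leaf 7, emit neighbor 3.
Step 7: leaves = {3,9}. Remove smallest leaf 3, emit neighbor 4.
Done: 2 vertices remain (4, 9). Sequence = [7 6 6 2 7 3 4]

Answer: 7 6 6 2 7 3 4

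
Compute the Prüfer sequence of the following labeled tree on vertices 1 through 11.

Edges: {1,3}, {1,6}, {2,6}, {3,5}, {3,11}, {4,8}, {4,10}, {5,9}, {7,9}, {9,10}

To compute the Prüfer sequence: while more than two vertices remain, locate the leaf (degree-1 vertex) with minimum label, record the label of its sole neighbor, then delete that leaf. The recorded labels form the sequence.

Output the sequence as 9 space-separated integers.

Answer: 6 1 3 9 4 10 9 5 3

Derivation:
Step 1: leaves = {2,7,8,11}. Remove smallest leaf 2, emit neighbor 6.
Step 2: leaves = {6,7,8,11}. Remove smallest leaf 6, emit neighbor 1.
Step 3: leaves = {1,7,8,11}. Remove smallest leaf 1, emit neighbor 3.
Step 4: leaves = {7,8,11}. Remove smallest leaf 7, emit neighbor 9.
Step 5: leaves = {8,11}. Remove smallest leaf 8, emit neighbor 4.
Step 6: leaves = {4,11}. Remove smallest leaf 4, emit neighbor 10.
Step 7: leaves = {10,11}. Remove smallest leaf 10, emit neighbor 9.
Step 8: leaves = {9,11}. Remove smallest leaf 9, emit neighbor 5.
Step 9: leaves = {5,11}. Remove smallest leaf 5, emit neighbor 3.
Done: 2 vertices remain (3, 11). Sequence = [6 1 3 9 4 10 9 5 3]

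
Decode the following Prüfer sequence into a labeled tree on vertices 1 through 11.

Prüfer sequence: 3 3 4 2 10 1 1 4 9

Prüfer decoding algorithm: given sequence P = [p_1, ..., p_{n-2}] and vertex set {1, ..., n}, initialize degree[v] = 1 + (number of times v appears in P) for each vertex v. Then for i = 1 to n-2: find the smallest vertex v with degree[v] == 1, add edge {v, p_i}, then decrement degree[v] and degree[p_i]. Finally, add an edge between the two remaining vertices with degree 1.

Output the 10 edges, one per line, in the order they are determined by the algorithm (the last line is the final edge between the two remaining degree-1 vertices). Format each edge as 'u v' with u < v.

Initial degrees: {1:3, 2:2, 3:3, 4:3, 5:1, 6:1, 7:1, 8:1, 9:2, 10:2, 11:1}
Step 1: smallest deg-1 vertex = 5, p_1 = 3. Add edge {3,5}. Now deg[5]=0, deg[3]=2.
Step 2: smallest deg-1 vertex = 6, p_2 = 3. Add edge {3,6}. Now deg[6]=0, deg[3]=1.
Step 3: smallest deg-1 vertex = 3, p_3 = 4. Add edge {3,4}. Now deg[3]=0, deg[4]=2.
Step 4: smallest deg-1 vertex = 7, p_4 = 2. Add edge {2,7}. Now deg[7]=0, deg[2]=1.
Step 5: smallest deg-1 vertex = 2, p_5 = 10. Add edge {2,10}. Now deg[2]=0, deg[10]=1.
Step 6: smallest deg-1 vertex = 8, p_6 = 1. Add edge {1,8}. Now deg[8]=0, deg[1]=2.
Step 7: smallest deg-1 vertex = 10, p_7 = 1. Add edge {1,10}. Now deg[10]=0, deg[1]=1.
Step 8: smallest deg-1 vertex = 1, p_8 = 4. Add edge {1,4}. Now deg[1]=0, deg[4]=1.
Step 9: smallest deg-1 vertex = 4, p_9 = 9. Add edge {4,9}. Now deg[4]=0, deg[9]=1.
Final: two remaining deg-1 vertices are 9, 11. Add edge {9,11}.

Answer: 3 5
3 6
3 4
2 7
2 10
1 8
1 10
1 4
4 9
9 11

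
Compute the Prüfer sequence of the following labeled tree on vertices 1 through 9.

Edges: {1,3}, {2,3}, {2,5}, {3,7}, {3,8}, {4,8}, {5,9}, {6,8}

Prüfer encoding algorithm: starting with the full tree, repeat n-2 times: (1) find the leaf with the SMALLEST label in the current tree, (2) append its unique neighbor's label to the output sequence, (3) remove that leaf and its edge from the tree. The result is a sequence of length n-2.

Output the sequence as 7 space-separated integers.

Step 1: leaves = {1,4,6,7,9}. Remove smallest leaf 1, emit neighbor 3.
Step 2: leaves = {4,6,7,9}. Remove smallest leaf 4, emit neighbor 8.
Step 3: leaves = {6,7,9}. Remove smallest leaf 6, emit neighbor 8.
Step 4: leaves = {7,8,9}. Remove smallest leaf 7, emit neighbor 3.
Step 5: leaves = {8,9}. Remove smallest leaf 8, emit neighbor 3.
Step 6: leaves = {3,9}. Remove smallest leaf 3, emit neighbor 2.
Step 7: leaves = {2,9}. Remove smallest leaf 2, emit neighbor 5.
Done: 2 vertices remain (5, 9). Sequence = [3 8 8 3 3 2 5]

Answer: 3 8 8 3 3 2 5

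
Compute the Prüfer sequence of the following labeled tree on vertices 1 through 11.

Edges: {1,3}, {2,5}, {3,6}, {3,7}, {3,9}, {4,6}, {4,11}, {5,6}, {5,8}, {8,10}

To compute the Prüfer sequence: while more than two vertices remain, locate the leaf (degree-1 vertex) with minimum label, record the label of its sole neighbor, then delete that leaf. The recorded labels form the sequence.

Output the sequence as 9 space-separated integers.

Step 1: leaves = {1,2,7,9,10,11}. Remove smallest leaf 1, emit neighbor 3.
Step 2: leaves = {2,7,9,10,11}. Remove smallest leaf 2, emit neighbor 5.
Step 3: leaves = {7,9,10,11}. Remove smallest leaf 7, emit neighbor 3.
Step 4: leaves = {9,10,11}. Remove smallest leaf 9, emit neighbor 3.
Step 5: leaves = {3,10,11}. Remove smallest leaf 3, emit neighbor 6.
Step 6: leaves = {10,11}. Remove smallest leaf 10, emit neighbor 8.
Step 7: leaves = {8,11}. Remove smallest leaf 8, emit neighbor 5.
Step 8: leaves = {5,11}. Remove smallest leaf 5, emit neighbor 6.
Step 9: leaves = {6,11}. Remove smallest leaf 6, emit neighbor 4.
Done: 2 vertices remain (4, 11). Sequence = [3 5 3 3 6 8 5 6 4]

Answer: 3 5 3 3 6 8 5 6 4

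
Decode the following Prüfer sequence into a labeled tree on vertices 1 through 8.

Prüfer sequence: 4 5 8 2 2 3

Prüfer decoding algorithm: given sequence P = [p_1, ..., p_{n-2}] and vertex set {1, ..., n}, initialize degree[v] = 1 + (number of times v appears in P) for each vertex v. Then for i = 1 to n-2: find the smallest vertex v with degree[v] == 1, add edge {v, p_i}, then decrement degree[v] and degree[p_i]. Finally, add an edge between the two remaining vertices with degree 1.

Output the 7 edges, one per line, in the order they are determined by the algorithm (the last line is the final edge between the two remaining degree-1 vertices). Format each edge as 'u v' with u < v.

Initial degrees: {1:1, 2:3, 3:2, 4:2, 5:2, 6:1, 7:1, 8:2}
Step 1: smallest deg-1 vertex = 1, p_1 = 4. Add edge {1,4}. Now deg[1]=0, deg[4]=1.
Step 2: smallest deg-1 vertex = 4, p_2 = 5. Add edge {4,5}. Now deg[4]=0, deg[5]=1.
Step 3: smallest deg-1 vertex = 5, p_3 = 8. Add edge {5,8}. Now deg[5]=0, deg[8]=1.
Step 4: smallest deg-1 vertex = 6, p_4 = 2. Add edge {2,6}. Now deg[6]=0, deg[2]=2.
Step 5: smallest deg-1 vertex = 7, p_5 = 2. Add edge {2,7}. Now deg[7]=0, deg[2]=1.
Step 6: smallest deg-1 vertex = 2, p_6 = 3. Add edge {2,3}. Now deg[2]=0, deg[3]=1.
Final: two remaining deg-1 vertices are 3, 8. Add edge {3,8}.

Answer: 1 4
4 5
5 8
2 6
2 7
2 3
3 8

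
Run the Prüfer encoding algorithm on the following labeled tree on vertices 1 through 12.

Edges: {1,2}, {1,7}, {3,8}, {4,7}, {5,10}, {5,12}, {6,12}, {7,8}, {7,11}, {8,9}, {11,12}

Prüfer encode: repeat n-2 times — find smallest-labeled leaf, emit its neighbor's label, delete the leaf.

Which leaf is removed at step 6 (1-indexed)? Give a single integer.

Step 1: current leaves = {2,3,4,6,9,10}. Remove leaf 2 (neighbor: 1).
Step 2: current leaves = {1,3,4,6,9,10}. Remove leaf 1 (neighbor: 7).
Step 3: current leaves = {3,4,6,9,10}. Remove leaf 3 (neighbor: 8).
Step 4: current leaves = {4,6,9,10}. Remove leaf 4 (neighbor: 7).
Step 5: current leaves = {6,9,10}. Remove leaf 6 (neighbor: 12).
Step 6: current leaves = {9,10}. Remove leaf 9 (neighbor: 8).

Answer: 9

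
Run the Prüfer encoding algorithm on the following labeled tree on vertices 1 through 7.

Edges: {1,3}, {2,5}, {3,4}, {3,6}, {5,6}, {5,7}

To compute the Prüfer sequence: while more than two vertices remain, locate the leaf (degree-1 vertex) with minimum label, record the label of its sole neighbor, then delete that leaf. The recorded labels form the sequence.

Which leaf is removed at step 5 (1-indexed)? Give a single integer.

Answer: 6

Derivation:
Step 1: current leaves = {1,2,4,7}. Remove leaf 1 (neighbor: 3).
Step 2: current leaves = {2,4,7}. Remove leaf 2 (neighbor: 5).
Step 3: current leaves = {4,7}. Remove leaf 4 (neighbor: 3).
Step 4: current leaves = {3,7}. Remove leaf 3 (neighbor: 6).
Step 5: current leaves = {6,7}. Remove leaf 6 (neighbor: 5).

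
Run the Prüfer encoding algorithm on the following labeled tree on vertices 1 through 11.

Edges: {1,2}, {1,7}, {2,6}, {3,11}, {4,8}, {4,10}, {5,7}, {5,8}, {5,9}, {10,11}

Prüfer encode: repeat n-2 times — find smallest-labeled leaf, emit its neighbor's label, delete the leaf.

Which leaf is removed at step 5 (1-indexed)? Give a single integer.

Step 1: current leaves = {3,6,9}. Remove leaf 3 (neighbor: 11).
Step 2: current leaves = {6,9,11}. Remove leaf 6 (neighbor: 2).
Step 3: current leaves = {2,9,11}. Remove leaf 2 (neighbor: 1).
Step 4: current leaves = {1,9,11}. Remove leaf 1 (neighbor: 7).
Step 5: current leaves = {7,9,11}. Remove leaf 7 (neighbor: 5).

Answer: 7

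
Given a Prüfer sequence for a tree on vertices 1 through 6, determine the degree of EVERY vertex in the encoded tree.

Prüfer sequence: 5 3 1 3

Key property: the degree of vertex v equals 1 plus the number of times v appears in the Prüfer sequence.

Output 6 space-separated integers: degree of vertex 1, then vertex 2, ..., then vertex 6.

Answer: 2 1 3 1 2 1

Derivation:
p_1 = 5: count[5] becomes 1
p_2 = 3: count[3] becomes 1
p_3 = 1: count[1] becomes 1
p_4 = 3: count[3] becomes 2
Degrees (1 + count): deg[1]=1+1=2, deg[2]=1+0=1, deg[3]=1+2=3, deg[4]=1+0=1, deg[5]=1+1=2, deg[6]=1+0=1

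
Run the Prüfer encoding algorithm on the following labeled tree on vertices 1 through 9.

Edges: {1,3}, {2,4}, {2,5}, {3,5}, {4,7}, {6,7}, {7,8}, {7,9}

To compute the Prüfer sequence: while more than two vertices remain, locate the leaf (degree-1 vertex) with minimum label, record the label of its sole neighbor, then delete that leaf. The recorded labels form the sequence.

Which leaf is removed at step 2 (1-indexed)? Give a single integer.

Answer: 3

Derivation:
Step 1: current leaves = {1,6,8,9}. Remove leaf 1 (neighbor: 3).
Step 2: current leaves = {3,6,8,9}. Remove leaf 3 (neighbor: 5).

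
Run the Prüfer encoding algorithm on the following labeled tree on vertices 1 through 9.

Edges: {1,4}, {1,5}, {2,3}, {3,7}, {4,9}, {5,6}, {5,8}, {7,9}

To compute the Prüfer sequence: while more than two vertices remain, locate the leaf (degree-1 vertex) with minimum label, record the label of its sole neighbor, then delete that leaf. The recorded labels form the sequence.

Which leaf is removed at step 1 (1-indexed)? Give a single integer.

Answer: 2

Derivation:
Step 1: current leaves = {2,6,8}. Remove leaf 2 (neighbor: 3).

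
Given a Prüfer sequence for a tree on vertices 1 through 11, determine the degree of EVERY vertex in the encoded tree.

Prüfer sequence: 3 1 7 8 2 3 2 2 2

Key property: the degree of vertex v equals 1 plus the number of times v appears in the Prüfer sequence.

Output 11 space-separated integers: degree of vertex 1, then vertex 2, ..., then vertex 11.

p_1 = 3: count[3] becomes 1
p_2 = 1: count[1] becomes 1
p_3 = 7: count[7] becomes 1
p_4 = 8: count[8] becomes 1
p_5 = 2: count[2] becomes 1
p_6 = 3: count[3] becomes 2
p_7 = 2: count[2] becomes 2
p_8 = 2: count[2] becomes 3
p_9 = 2: count[2] becomes 4
Degrees (1 + count): deg[1]=1+1=2, deg[2]=1+4=5, deg[3]=1+2=3, deg[4]=1+0=1, deg[5]=1+0=1, deg[6]=1+0=1, deg[7]=1+1=2, deg[8]=1+1=2, deg[9]=1+0=1, deg[10]=1+0=1, deg[11]=1+0=1

Answer: 2 5 3 1 1 1 2 2 1 1 1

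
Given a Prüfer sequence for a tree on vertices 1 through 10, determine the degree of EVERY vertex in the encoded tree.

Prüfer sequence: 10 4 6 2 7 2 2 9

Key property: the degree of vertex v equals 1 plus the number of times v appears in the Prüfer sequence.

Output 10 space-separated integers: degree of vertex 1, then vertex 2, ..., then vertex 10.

p_1 = 10: count[10] becomes 1
p_2 = 4: count[4] becomes 1
p_3 = 6: count[6] becomes 1
p_4 = 2: count[2] becomes 1
p_5 = 7: count[7] becomes 1
p_6 = 2: count[2] becomes 2
p_7 = 2: count[2] becomes 3
p_8 = 9: count[9] becomes 1
Degrees (1 + count): deg[1]=1+0=1, deg[2]=1+3=4, deg[3]=1+0=1, deg[4]=1+1=2, deg[5]=1+0=1, deg[6]=1+1=2, deg[7]=1+1=2, deg[8]=1+0=1, deg[9]=1+1=2, deg[10]=1+1=2

Answer: 1 4 1 2 1 2 2 1 2 2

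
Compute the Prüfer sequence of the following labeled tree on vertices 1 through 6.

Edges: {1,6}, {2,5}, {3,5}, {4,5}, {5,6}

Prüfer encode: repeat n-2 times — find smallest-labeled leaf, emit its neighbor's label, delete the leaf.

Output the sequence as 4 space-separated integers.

Answer: 6 5 5 5

Derivation:
Step 1: leaves = {1,2,3,4}. Remove smallest leaf 1, emit neighbor 6.
Step 2: leaves = {2,3,4,6}. Remove smallest leaf 2, emit neighbor 5.
Step 3: leaves = {3,4,6}. Remove smallest leaf 3, emit neighbor 5.
Step 4: leaves = {4,6}. Remove smallest leaf 4, emit neighbor 5.
Done: 2 vertices remain (5, 6). Sequence = [6 5 5 5]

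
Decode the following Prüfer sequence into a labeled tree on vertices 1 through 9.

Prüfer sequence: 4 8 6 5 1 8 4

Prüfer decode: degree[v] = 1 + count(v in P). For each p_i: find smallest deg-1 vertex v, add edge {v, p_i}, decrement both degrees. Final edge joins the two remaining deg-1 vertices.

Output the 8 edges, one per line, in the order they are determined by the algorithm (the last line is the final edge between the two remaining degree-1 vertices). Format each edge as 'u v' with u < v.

Answer: 2 4
3 8
6 7
5 6
1 5
1 8
4 8
4 9

Derivation:
Initial degrees: {1:2, 2:1, 3:1, 4:3, 5:2, 6:2, 7:1, 8:3, 9:1}
Step 1: smallest deg-1 vertex = 2, p_1 = 4. Add edge {2,4}. Now deg[2]=0, deg[4]=2.
Step 2: smallest deg-1 vertex = 3, p_2 = 8. Add edge {3,8}. Now deg[3]=0, deg[8]=2.
Step 3: smallest deg-1 vertex = 7, p_3 = 6. Add edge {6,7}. Now deg[7]=0, deg[6]=1.
Step 4: smallest deg-1 vertex = 6, p_4 = 5. Add edge {5,6}. Now deg[6]=0, deg[5]=1.
Step 5: smallest deg-1 vertex = 5, p_5 = 1. Add edge {1,5}. Now deg[5]=0, deg[1]=1.
Step 6: smallest deg-1 vertex = 1, p_6 = 8. Add edge {1,8}. Now deg[1]=0, deg[8]=1.
Step 7: smallest deg-1 vertex = 8, p_7 = 4. Add edge {4,8}. Now deg[8]=0, deg[4]=1.
Final: two remaining deg-1 vertices are 4, 9. Add edge {4,9}.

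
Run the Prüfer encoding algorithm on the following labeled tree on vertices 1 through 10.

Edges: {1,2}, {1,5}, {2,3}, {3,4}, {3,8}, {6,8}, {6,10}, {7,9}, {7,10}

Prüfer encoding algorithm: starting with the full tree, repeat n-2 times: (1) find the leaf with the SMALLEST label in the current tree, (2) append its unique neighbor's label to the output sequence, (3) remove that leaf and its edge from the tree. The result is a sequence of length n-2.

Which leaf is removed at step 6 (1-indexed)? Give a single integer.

Answer: 8

Derivation:
Step 1: current leaves = {4,5,9}. Remove leaf 4 (neighbor: 3).
Step 2: current leaves = {5,9}. Remove leaf 5 (neighbor: 1).
Step 3: current leaves = {1,9}. Remove leaf 1 (neighbor: 2).
Step 4: current leaves = {2,9}. Remove leaf 2 (neighbor: 3).
Step 5: current leaves = {3,9}. Remove leaf 3 (neighbor: 8).
Step 6: current leaves = {8,9}. Remove leaf 8 (neighbor: 6).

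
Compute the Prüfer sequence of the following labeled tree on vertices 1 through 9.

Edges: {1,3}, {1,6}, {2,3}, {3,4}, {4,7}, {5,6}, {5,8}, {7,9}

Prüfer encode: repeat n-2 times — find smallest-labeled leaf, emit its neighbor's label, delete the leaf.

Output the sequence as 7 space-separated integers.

Step 1: leaves = {2,8,9}. Remove smallest leaf 2, emit neighbor 3.
Step 2: leaves = {8,9}. Remove smallest leaf 8, emit neighbor 5.
Step 3: leaves = {5,9}. Remove smallest leaf 5, emit neighbor 6.
Step 4: leaves = {6,9}. Remove smallest leaf 6, emit neighbor 1.
Step 5: leaves = {1,9}. Remove smallest leaf 1, emit neighbor 3.
Step 6: leaves = {3,9}. Remove smallest leaf 3, emit neighbor 4.
Step 7: leaves = {4,9}. Remove smallest leaf 4, emit neighbor 7.
Done: 2 vertices remain (7, 9). Sequence = [3 5 6 1 3 4 7]

Answer: 3 5 6 1 3 4 7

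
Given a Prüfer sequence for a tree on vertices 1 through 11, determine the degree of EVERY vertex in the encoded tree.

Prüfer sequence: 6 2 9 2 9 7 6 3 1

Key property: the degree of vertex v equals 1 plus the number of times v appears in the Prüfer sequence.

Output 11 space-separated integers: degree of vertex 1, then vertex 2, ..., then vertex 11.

Answer: 2 3 2 1 1 3 2 1 3 1 1

Derivation:
p_1 = 6: count[6] becomes 1
p_2 = 2: count[2] becomes 1
p_3 = 9: count[9] becomes 1
p_4 = 2: count[2] becomes 2
p_5 = 9: count[9] becomes 2
p_6 = 7: count[7] becomes 1
p_7 = 6: count[6] becomes 2
p_8 = 3: count[3] becomes 1
p_9 = 1: count[1] becomes 1
Degrees (1 + count): deg[1]=1+1=2, deg[2]=1+2=3, deg[3]=1+1=2, deg[4]=1+0=1, deg[5]=1+0=1, deg[6]=1+2=3, deg[7]=1+1=2, deg[8]=1+0=1, deg[9]=1+2=3, deg[10]=1+0=1, deg[11]=1+0=1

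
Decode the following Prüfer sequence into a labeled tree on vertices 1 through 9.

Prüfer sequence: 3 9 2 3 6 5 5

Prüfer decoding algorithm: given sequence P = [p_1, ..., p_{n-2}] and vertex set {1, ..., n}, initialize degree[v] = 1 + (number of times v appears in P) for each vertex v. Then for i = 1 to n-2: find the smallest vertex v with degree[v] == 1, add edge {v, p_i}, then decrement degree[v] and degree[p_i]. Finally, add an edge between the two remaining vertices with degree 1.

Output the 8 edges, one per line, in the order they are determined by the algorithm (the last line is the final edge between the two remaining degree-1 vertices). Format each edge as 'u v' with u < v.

Initial degrees: {1:1, 2:2, 3:3, 4:1, 5:3, 6:2, 7:1, 8:1, 9:2}
Step 1: smallest deg-1 vertex = 1, p_1 = 3. Add edge {1,3}. Now deg[1]=0, deg[3]=2.
Step 2: smallest deg-1 vertex = 4, p_2 = 9. Add edge {4,9}. Now deg[4]=0, deg[9]=1.
Step 3: smallest deg-1 vertex = 7, p_3 = 2. Add edge {2,7}. Now deg[7]=0, deg[2]=1.
Step 4: smallest deg-1 vertex = 2, p_4 = 3. Add edge {2,3}. Now deg[2]=0, deg[3]=1.
Step 5: smallest deg-1 vertex = 3, p_5 = 6. Add edge {3,6}. Now deg[3]=0, deg[6]=1.
Step 6: smallest deg-1 vertex = 6, p_6 = 5. Add edge {5,6}. Now deg[6]=0, deg[5]=2.
Step 7: smallest deg-1 vertex = 8, p_7 = 5. Add edge {5,8}. Now deg[8]=0, deg[5]=1.
Final: two remaining deg-1 vertices are 5, 9. Add edge {5,9}.

Answer: 1 3
4 9
2 7
2 3
3 6
5 6
5 8
5 9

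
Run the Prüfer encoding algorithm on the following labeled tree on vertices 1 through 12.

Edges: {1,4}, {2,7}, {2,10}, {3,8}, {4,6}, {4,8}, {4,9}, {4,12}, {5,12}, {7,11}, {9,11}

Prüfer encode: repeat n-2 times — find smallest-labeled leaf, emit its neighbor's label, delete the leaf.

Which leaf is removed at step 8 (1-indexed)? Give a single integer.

Answer: 7

Derivation:
Step 1: current leaves = {1,3,5,6,10}. Remove leaf 1 (neighbor: 4).
Step 2: current leaves = {3,5,6,10}. Remove leaf 3 (neighbor: 8).
Step 3: current leaves = {5,6,8,10}. Remove leaf 5 (neighbor: 12).
Step 4: current leaves = {6,8,10,12}. Remove leaf 6 (neighbor: 4).
Step 5: current leaves = {8,10,12}. Remove leaf 8 (neighbor: 4).
Step 6: current leaves = {10,12}. Remove leaf 10 (neighbor: 2).
Step 7: current leaves = {2,12}. Remove leaf 2 (neighbor: 7).
Step 8: current leaves = {7,12}. Remove leaf 7 (neighbor: 11).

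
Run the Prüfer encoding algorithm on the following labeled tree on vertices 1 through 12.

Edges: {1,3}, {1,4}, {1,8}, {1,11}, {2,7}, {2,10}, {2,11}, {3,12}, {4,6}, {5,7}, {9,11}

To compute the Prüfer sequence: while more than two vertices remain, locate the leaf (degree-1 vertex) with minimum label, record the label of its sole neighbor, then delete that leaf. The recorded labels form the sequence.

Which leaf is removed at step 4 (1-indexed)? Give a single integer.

Answer: 7

Derivation:
Step 1: current leaves = {5,6,8,9,10,12}. Remove leaf 5 (neighbor: 7).
Step 2: current leaves = {6,7,8,9,10,12}. Remove leaf 6 (neighbor: 4).
Step 3: current leaves = {4,7,8,9,10,12}. Remove leaf 4 (neighbor: 1).
Step 4: current leaves = {7,8,9,10,12}. Remove leaf 7 (neighbor: 2).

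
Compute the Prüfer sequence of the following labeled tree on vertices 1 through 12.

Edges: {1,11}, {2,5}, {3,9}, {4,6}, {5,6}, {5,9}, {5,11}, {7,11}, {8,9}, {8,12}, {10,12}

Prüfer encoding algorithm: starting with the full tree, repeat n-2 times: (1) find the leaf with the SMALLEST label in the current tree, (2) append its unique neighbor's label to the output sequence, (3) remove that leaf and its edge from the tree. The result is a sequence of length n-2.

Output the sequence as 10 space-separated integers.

Step 1: leaves = {1,2,3,4,7,10}. Remove smallest leaf 1, emit neighbor 11.
Step 2: leaves = {2,3,4,7,10}. Remove smallest leaf 2, emit neighbor 5.
Step 3: leaves = {3,4,7,10}. Remove smallest leaf 3, emit neighbor 9.
Step 4: leaves = {4,7,10}. Remove smallest leaf 4, emit neighbor 6.
Step 5: leaves = {6,7,10}. Remove smallest leaf 6, emit neighbor 5.
Step 6: leaves = {7,10}. Remove smallest leaf 7, emit neighbor 11.
Step 7: leaves = {10,11}. Remove smallest leaf 10, emit neighbor 12.
Step 8: leaves = {11,12}. Remove smallest leaf 11, emit neighbor 5.
Step 9: leaves = {5,12}. Remove smallest leaf 5, emit neighbor 9.
Step 10: leaves = {9,12}. Remove smallest leaf 9, emit neighbor 8.
Done: 2 vertices remain (8, 12). Sequence = [11 5 9 6 5 11 12 5 9 8]

Answer: 11 5 9 6 5 11 12 5 9 8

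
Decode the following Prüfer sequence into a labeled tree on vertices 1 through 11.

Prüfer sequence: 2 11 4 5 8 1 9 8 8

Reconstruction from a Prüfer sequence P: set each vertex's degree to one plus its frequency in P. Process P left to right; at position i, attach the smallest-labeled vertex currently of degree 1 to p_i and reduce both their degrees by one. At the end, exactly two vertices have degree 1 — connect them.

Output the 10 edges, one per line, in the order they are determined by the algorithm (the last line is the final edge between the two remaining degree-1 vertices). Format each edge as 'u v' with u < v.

Answer: 2 3
2 11
4 6
4 5
5 8
1 7
1 9
8 9
8 10
8 11

Derivation:
Initial degrees: {1:2, 2:2, 3:1, 4:2, 5:2, 6:1, 7:1, 8:4, 9:2, 10:1, 11:2}
Step 1: smallest deg-1 vertex = 3, p_1 = 2. Add edge {2,3}. Now deg[3]=0, deg[2]=1.
Step 2: smallest deg-1 vertex = 2, p_2 = 11. Add edge {2,11}. Now deg[2]=0, deg[11]=1.
Step 3: smallest deg-1 vertex = 6, p_3 = 4. Add edge {4,6}. Now deg[6]=0, deg[4]=1.
Step 4: smallest deg-1 vertex = 4, p_4 = 5. Add edge {4,5}. Now deg[4]=0, deg[5]=1.
Step 5: smallest deg-1 vertex = 5, p_5 = 8. Add edge {5,8}. Now deg[5]=0, deg[8]=3.
Step 6: smallest deg-1 vertex = 7, p_6 = 1. Add edge {1,7}. Now deg[7]=0, deg[1]=1.
Step 7: smallest deg-1 vertex = 1, p_7 = 9. Add edge {1,9}. Now deg[1]=0, deg[9]=1.
Step 8: smallest deg-1 vertex = 9, p_8 = 8. Add edge {8,9}. Now deg[9]=0, deg[8]=2.
Step 9: smallest deg-1 vertex = 10, p_9 = 8. Add edge {8,10}. Now deg[10]=0, deg[8]=1.
Final: two remaining deg-1 vertices are 8, 11. Add edge {8,11}.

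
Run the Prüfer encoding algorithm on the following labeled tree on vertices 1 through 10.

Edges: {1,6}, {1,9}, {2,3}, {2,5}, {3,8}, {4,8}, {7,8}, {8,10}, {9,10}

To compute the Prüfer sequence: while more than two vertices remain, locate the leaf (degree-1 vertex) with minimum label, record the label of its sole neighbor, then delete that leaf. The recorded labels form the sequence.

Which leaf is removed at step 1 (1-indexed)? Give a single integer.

Answer: 4

Derivation:
Step 1: current leaves = {4,5,6,7}. Remove leaf 4 (neighbor: 8).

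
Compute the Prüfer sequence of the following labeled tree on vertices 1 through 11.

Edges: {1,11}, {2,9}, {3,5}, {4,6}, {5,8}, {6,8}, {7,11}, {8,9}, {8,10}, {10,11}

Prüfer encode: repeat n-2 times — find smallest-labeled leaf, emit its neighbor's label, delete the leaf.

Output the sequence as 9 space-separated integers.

Answer: 11 9 5 6 8 8 11 8 10

Derivation:
Step 1: leaves = {1,2,3,4,7}. Remove smallest leaf 1, emit neighbor 11.
Step 2: leaves = {2,3,4,7}. Remove smallest leaf 2, emit neighbor 9.
Step 3: leaves = {3,4,7,9}. Remove smallest leaf 3, emit neighbor 5.
Step 4: leaves = {4,5,7,9}. Remove smallest leaf 4, emit neighbor 6.
Step 5: leaves = {5,6,7,9}. Remove smallest leaf 5, emit neighbor 8.
Step 6: leaves = {6,7,9}. Remove smallest leaf 6, emit neighbor 8.
Step 7: leaves = {7,9}. Remove smallest leaf 7, emit neighbor 11.
Step 8: leaves = {9,11}. Remove smallest leaf 9, emit neighbor 8.
Step 9: leaves = {8,11}. Remove smallest leaf 8, emit neighbor 10.
Done: 2 vertices remain (10, 11). Sequence = [11 9 5 6 8 8 11 8 10]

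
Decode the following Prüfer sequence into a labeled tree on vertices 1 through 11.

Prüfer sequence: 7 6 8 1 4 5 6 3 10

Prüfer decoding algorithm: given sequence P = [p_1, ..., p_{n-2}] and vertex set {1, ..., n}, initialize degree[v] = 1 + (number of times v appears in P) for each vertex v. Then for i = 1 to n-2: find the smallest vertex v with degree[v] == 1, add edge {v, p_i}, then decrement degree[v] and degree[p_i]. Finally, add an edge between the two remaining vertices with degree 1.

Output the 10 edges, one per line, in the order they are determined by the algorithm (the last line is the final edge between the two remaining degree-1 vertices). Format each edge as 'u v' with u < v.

Initial degrees: {1:2, 2:1, 3:2, 4:2, 5:2, 6:3, 7:2, 8:2, 9:1, 10:2, 11:1}
Step 1: smallest deg-1 vertex = 2, p_1 = 7. Add edge {2,7}. Now deg[2]=0, deg[7]=1.
Step 2: smallest deg-1 vertex = 7, p_2 = 6. Add edge {6,7}. Now deg[7]=0, deg[6]=2.
Step 3: smallest deg-1 vertex = 9, p_3 = 8. Add edge {8,9}. Now deg[9]=0, deg[8]=1.
Step 4: smallest deg-1 vertex = 8, p_4 = 1. Add edge {1,8}. Now deg[8]=0, deg[1]=1.
Step 5: smallest deg-1 vertex = 1, p_5 = 4. Add edge {1,4}. Now deg[1]=0, deg[4]=1.
Step 6: smallest deg-1 vertex = 4, p_6 = 5. Add edge {4,5}. Now deg[4]=0, deg[5]=1.
Step 7: smallest deg-1 vertex = 5, p_7 = 6. Add edge {5,6}. Now deg[5]=0, deg[6]=1.
Step 8: smallest deg-1 vertex = 6, p_8 = 3. Add edge {3,6}. Now deg[6]=0, deg[3]=1.
Step 9: smallest deg-1 vertex = 3, p_9 = 10. Add edge {3,10}. Now deg[3]=0, deg[10]=1.
Final: two remaining deg-1 vertices are 10, 11. Add edge {10,11}.

Answer: 2 7
6 7
8 9
1 8
1 4
4 5
5 6
3 6
3 10
10 11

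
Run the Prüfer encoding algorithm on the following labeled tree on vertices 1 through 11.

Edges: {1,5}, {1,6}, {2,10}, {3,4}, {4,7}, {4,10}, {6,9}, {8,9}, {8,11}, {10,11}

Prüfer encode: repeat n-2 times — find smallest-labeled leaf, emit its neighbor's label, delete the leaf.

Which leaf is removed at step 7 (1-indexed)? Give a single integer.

Answer: 4

Derivation:
Step 1: current leaves = {2,3,5,7}. Remove leaf 2 (neighbor: 10).
Step 2: current leaves = {3,5,7}. Remove leaf 3 (neighbor: 4).
Step 3: current leaves = {5,7}. Remove leaf 5 (neighbor: 1).
Step 4: current leaves = {1,7}. Remove leaf 1 (neighbor: 6).
Step 5: current leaves = {6,7}. Remove leaf 6 (neighbor: 9).
Step 6: current leaves = {7,9}. Remove leaf 7 (neighbor: 4).
Step 7: current leaves = {4,9}. Remove leaf 4 (neighbor: 10).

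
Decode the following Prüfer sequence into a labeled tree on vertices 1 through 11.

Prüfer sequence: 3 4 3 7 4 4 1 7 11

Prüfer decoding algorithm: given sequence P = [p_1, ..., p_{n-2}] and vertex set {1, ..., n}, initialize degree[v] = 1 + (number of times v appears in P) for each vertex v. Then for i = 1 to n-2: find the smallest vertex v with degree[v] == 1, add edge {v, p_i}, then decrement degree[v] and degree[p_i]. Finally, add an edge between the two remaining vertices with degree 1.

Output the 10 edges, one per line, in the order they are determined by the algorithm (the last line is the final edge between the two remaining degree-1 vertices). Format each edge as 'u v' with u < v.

Answer: 2 3
4 5
3 6
3 7
4 8
4 9
1 4
1 7
7 11
10 11

Derivation:
Initial degrees: {1:2, 2:1, 3:3, 4:4, 5:1, 6:1, 7:3, 8:1, 9:1, 10:1, 11:2}
Step 1: smallest deg-1 vertex = 2, p_1 = 3. Add edge {2,3}. Now deg[2]=0, deg[3]=2.
Step 2: smallest deg-1 vertex = 5, p_2 = 4. Add edge {4,5}. Now deg[5]=0, deg[4]=3.
Step 3: smallest deg-1 vertex = 6, p_3 = 3. Add edge {3,6}. Now deg[6]=0, deg[3]=1.
Step 4: smallest deg-1 vertex = 3, p_4 = 7. Add edge {3,7}. Now deg[3]=0, deg[7]=2.
Step 5: smallest deg-1 vertex = 8, p_5 = 4. Add edge {4,8}. Now deg[8]=0, deg[4]=2.
Step 6: smallest deg-1 vertex = 9, p_6 = 4. Add edge {4,9}. Now deg[9]=0, deg[4]=1.
Step 7: smallest deg-1 vertex = 4, p_7 = 1. Add edge {1,4}. Now deg[4]=0, deg[1]=1.
Step 8: smallest deg-1 vertex = 1, p_8 = 7. Add edge {1,7}. Now deg[1]=0, deg[7]=1.
Step 9: smallest deg-1 vertex = 7, p_9 = 11. Add edge {7,11}. Now deg[7]=0, deg[11]=1.
Final: two remaining deg-1 vertices are 10, 11. Add edge {10,11}.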